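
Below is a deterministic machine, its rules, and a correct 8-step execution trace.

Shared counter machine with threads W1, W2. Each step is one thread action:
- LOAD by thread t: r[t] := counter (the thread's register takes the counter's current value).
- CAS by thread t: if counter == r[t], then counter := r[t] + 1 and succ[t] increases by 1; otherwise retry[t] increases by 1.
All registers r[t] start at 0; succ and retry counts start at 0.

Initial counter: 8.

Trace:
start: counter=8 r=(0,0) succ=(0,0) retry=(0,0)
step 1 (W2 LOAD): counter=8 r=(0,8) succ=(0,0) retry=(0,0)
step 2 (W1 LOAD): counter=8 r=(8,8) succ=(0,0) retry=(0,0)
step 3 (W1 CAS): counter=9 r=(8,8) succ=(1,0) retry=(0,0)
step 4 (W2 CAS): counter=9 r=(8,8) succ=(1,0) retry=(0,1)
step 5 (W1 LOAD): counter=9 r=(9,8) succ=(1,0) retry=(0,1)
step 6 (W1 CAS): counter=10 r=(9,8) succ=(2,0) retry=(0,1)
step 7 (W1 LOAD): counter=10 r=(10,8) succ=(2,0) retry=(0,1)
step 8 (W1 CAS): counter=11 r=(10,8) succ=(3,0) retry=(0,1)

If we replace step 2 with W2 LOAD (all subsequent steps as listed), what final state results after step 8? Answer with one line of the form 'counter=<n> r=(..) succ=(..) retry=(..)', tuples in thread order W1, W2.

counter=11 r=(10,8) succ=(2,1) retry=(1,0)

(re-executing from step 2 with the substitution; state before step 2: counter=8 r=(0,8) succ=(0,0) retry=(0,0))
step 2 (W2 LOAD): counter=8 r=(0,8) succ=(0,0) retry=(0,0)
step 3 (W1 CAS): counter=8 r=(0,8) succ=(0,0) retry=(1,0)
step 4 (W2 CAS): counter=9 r=(0,8) succ=(0,1) retry=(1,0)
step 5 (W1 LOAD): counter=9 r=(9,8) succ=(0,1) retry=(1,0)
step 6 (W1 CAS): counter=10 r=(9,8) succ=(1,1) retry=(1,0)
step 7 (W1 LOAD): counter=10 r=(10,8) succ=(1,1) retry=(1,0)
step 8 (W1 CAS): counter=11 r=(10,8) succ=(2,1) retry=(1,0)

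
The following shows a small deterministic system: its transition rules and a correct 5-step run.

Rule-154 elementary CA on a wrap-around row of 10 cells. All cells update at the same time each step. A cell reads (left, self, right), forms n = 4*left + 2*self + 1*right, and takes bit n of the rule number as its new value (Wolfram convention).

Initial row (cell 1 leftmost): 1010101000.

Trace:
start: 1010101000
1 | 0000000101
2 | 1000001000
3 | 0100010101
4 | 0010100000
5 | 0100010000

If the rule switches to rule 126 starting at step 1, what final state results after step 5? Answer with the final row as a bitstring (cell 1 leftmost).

(re-executing steps 1..5 under rule 126; state before step 1: 1010101000)
1 | 1111111101
2 | 0000000111
3 | 1000001101
4 | 1100011111
5 | 0110110000

0110110000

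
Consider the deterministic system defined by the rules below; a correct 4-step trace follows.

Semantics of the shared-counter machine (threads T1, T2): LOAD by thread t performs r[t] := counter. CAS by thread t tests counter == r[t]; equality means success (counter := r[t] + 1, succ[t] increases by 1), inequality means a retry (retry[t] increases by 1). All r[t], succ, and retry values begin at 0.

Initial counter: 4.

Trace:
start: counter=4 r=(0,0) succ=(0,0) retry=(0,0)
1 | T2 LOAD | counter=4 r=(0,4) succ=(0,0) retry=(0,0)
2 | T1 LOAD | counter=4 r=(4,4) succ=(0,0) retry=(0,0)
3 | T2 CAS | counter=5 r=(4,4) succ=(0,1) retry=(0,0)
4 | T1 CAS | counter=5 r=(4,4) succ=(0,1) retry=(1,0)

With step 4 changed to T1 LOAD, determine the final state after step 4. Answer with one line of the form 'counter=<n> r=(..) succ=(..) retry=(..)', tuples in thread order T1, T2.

(re-executing from step 4 with the substitution; state before step 4: counter=5 r=(4,4) succ=(0,1) retry=(0,0))
4 | T1 LOAD | counter=5 r=(5,4) succ=(0,1) retry=(0,0)

counter=5 r=(5,4) succ=(0,1) retry=(0,0)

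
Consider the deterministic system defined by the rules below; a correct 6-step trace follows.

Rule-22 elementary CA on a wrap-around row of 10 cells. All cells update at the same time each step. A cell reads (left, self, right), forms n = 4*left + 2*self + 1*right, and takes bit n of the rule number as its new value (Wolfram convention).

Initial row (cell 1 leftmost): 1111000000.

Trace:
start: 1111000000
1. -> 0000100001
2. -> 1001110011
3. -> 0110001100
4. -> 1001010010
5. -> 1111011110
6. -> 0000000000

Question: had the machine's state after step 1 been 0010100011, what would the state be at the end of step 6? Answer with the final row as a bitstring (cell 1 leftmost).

state after step 1 := 0010100011
2. -> 1110110100
3. -> 0000000111
4. -> 1000001000
5. -> 1100011101
6. -> 0010100000

0010100000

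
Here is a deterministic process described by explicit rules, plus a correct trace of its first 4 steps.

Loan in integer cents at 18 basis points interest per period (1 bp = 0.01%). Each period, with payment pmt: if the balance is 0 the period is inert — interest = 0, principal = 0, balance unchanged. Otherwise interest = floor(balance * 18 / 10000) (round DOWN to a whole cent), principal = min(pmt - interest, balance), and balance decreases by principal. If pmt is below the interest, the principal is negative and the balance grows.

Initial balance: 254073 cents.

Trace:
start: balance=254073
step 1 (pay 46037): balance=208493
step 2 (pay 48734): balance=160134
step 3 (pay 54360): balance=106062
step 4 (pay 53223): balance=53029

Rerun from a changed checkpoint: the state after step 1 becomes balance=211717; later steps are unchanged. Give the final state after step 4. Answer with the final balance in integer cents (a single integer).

56271

state after step 1 := balance=211717
step 2 (pay 48734): balance=163364
step 3 (pay 54360): balance=109298
step 4 (pay 53223): balance=56271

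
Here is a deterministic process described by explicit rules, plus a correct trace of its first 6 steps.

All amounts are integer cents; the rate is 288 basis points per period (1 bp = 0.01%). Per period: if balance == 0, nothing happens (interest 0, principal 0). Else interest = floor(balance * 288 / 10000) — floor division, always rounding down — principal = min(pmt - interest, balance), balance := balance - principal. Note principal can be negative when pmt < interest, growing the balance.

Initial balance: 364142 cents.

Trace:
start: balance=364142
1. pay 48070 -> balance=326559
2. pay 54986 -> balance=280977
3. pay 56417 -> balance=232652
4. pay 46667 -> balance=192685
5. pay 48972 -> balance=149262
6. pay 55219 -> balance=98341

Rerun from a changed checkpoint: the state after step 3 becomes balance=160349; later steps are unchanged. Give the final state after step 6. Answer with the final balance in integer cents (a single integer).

19610

state after step 3 := balance=160349
4. pay 46667 -> balance=118300
5. pay 48972 -> balance=72735
6. pay 55219 -> balance=19610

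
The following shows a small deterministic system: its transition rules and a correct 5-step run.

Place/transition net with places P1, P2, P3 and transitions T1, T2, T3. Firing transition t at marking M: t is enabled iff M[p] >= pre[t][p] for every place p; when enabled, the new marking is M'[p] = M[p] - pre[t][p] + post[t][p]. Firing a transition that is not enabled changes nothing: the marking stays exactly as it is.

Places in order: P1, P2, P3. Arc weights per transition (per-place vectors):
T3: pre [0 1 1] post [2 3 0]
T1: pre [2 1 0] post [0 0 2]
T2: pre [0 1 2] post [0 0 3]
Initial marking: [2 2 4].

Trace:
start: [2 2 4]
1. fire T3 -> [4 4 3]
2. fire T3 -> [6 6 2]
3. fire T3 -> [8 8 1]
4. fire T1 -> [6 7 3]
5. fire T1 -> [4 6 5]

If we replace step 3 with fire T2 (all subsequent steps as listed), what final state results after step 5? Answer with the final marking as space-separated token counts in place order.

(re-executing from step 3 with the substitution; state before step 3: [6 6 2])
3. fire T2 -> [6 5 3]
4. fire T1 -> [4 4 5]
5. fire T1 -> [2 3 7]

2 3 7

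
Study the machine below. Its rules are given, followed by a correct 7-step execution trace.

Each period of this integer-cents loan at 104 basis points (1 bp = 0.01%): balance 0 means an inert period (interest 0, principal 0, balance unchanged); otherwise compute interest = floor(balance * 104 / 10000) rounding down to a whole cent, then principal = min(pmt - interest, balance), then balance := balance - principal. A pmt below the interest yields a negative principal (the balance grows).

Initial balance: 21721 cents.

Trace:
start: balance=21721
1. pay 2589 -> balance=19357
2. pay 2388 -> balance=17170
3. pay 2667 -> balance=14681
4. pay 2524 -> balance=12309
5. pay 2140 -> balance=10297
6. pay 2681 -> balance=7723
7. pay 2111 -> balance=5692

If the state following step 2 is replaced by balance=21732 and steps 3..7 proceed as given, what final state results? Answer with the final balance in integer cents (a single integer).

10496

state after step 2 := balance=21732
3. pay 2667 -> balance=19291
4. pay 2524 -> balance=16967
5. pay 2140 -> balance=15003
6. pay 2681 -> balance=12478
7. pay 2111 -> balance=10496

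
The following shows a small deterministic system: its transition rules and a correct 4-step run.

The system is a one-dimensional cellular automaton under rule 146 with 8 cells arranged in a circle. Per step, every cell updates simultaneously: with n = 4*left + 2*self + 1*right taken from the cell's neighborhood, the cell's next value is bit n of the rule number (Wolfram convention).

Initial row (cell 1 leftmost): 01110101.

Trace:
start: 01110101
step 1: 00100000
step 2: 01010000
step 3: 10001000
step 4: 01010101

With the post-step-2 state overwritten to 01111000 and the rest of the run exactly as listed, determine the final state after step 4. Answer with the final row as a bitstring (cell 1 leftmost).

state after step 2 := 01111000
step 3: 10110100
step 4: 00000011

00000011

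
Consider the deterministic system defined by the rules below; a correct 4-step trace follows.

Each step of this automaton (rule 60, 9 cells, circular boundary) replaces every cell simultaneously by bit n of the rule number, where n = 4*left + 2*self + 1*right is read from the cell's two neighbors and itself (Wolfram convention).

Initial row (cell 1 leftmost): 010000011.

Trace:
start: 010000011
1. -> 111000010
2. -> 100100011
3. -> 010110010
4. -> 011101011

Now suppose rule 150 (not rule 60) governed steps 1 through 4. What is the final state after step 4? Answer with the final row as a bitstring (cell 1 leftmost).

(re-executing steps 1..4 under rule 150; state before step 1: 010000011)
1. -> 011000100
2. -> 100101110
3. -> 111100100
4. -> 011011111

011011111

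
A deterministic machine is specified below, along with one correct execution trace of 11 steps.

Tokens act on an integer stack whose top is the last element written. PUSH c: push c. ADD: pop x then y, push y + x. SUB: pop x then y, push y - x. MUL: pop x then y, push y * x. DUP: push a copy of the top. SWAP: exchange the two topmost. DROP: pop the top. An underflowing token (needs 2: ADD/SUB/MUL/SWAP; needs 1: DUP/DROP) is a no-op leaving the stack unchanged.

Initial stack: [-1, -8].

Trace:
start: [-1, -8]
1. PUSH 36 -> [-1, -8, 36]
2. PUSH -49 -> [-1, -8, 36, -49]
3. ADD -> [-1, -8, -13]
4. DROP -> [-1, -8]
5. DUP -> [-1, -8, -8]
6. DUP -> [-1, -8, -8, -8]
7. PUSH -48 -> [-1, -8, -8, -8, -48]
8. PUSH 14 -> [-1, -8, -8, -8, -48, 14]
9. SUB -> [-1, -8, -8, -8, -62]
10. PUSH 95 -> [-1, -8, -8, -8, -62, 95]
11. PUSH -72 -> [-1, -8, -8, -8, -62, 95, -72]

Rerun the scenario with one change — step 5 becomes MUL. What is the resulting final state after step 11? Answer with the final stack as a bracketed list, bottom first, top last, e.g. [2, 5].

(re-executing from step 5 with the substitution; state before step 5: [-1, -8])
5. MUL -> [8]
6. DUP -> [8, 8]
7. PUSH -48 -> [8, 8, -48]
8. PUSH 14 -> [8, 8, -48, 14]
9. SUB -> [8, 8, -62]
10. PUSH 95 -> [8, 8, -62, 95]
11. PUSH -72 -> [8, 8, -62, 95, -72]

[8, 8, -62, 95, -72]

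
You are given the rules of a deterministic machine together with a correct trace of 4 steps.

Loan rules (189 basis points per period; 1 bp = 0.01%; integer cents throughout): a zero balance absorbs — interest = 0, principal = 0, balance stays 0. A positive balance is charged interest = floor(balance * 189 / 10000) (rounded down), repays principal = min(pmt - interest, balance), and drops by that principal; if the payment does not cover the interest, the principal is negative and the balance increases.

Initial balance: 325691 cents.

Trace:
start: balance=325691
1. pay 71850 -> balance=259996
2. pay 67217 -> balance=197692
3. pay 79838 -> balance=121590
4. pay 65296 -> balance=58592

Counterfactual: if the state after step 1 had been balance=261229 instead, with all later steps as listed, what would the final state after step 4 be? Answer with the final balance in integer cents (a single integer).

59897

state after step 1 := balance=261229
2. pay 67217 -> balance=198949
3. pay 79838 -> balance=122871
4. pay 65296 -> balance=59897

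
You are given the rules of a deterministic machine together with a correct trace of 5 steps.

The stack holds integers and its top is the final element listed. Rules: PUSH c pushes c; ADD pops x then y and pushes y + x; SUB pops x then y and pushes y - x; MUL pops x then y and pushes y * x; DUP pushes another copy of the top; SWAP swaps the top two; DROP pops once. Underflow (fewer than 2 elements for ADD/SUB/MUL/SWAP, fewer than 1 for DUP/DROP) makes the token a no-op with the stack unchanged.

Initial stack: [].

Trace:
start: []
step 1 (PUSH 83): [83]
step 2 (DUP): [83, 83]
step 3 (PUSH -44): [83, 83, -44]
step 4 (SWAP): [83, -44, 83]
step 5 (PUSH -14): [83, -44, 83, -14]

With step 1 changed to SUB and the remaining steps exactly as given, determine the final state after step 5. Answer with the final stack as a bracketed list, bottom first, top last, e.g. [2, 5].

(re-executing from step 1 with the substitution; state before step 1: [])
step 1 (SUB): []
step 2 (DUP): []
step 3 (PUSH -44): [-44]
step 4 (SWAP): [-44]
step 5 (PUSH -14): [-44, -14]

[-44, -14]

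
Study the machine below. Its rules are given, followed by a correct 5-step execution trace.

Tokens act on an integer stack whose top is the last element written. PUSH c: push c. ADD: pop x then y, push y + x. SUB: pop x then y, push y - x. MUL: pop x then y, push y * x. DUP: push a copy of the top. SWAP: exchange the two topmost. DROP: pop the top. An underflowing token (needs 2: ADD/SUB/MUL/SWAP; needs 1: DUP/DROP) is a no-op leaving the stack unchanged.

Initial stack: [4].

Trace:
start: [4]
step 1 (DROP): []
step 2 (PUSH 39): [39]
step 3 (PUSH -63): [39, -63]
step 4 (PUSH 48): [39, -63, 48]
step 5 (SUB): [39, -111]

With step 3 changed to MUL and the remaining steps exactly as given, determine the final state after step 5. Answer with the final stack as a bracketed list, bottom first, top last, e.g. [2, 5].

(re-executing from step 3 with the substitution; state before step 3: [39])
step 3 (MUL): [39]
step 4 (PUSH 48): [39, 48]
step 5 (SUB): [-9]

[-9]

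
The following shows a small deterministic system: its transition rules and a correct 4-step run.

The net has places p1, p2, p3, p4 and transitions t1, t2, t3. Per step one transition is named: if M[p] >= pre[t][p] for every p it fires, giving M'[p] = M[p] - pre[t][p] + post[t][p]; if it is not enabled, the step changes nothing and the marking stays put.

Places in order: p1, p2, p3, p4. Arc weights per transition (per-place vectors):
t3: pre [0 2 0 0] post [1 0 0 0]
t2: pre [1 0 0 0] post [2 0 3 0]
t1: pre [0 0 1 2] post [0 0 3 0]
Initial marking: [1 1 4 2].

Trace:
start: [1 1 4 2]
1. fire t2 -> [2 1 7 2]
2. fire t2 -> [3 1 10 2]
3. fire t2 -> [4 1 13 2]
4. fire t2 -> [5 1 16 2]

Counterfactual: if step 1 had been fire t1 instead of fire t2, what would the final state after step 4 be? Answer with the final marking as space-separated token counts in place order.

(re-executing from step 1 with the substitution; state before step 1: [1 1 4 2])
1. fire t1 -> [1 1 6 0]
2. fire t2 -> [2 1 9 0]
3. fire t2 -> [3 1 12 0]
4. fire t2 -> [4 1 15 0]

4 1 15 0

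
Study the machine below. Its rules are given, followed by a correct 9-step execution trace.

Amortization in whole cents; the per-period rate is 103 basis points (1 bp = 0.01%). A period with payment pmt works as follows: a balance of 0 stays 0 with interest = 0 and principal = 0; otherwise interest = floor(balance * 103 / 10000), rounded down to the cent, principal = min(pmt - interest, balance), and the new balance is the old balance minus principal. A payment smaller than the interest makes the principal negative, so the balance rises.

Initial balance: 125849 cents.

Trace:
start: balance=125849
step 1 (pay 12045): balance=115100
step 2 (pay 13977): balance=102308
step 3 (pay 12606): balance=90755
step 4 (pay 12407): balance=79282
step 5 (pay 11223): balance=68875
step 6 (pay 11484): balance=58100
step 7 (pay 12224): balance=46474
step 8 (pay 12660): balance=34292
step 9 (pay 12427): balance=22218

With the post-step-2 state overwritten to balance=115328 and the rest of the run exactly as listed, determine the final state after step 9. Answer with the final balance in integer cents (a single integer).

state after step 2 := balance=115328
step 3 (pay 12606): balance=103909
step 4 (pay 12407): balance=92572
step 5 (pay 11223): balance=82302
step 6 (pay 11484): balance=71665
step 7 (pay 12224): balance=60179
step 8 (pay 12660): balance=48138
step 9 (pay 12427): balance=36206

36206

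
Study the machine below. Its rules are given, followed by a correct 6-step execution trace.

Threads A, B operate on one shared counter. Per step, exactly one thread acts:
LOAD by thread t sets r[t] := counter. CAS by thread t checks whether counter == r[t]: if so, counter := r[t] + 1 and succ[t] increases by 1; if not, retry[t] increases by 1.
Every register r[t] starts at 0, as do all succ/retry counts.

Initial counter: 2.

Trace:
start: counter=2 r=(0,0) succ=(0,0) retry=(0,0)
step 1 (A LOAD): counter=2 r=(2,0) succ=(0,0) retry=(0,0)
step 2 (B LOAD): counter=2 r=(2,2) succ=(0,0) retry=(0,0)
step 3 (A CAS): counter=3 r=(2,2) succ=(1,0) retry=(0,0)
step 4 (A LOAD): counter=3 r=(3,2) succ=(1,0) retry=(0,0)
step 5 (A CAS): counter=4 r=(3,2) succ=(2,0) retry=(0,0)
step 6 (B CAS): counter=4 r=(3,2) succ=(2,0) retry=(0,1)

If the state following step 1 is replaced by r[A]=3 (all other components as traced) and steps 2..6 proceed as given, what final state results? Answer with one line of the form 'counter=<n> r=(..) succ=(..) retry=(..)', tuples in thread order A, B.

state after step 1 := counter=2 r=(3,0) succ=(0,0) retry=(0,0)
step 2 (B LOAD): counter=2 r=(3,2) succ=(0,0) retry=(0,0)
step 3 (A CAS): counter=2 r=(3,2) succ=(0,0) retry=(1,0)
step 4 (A LOAD): counter=2 r=(2,2) succ=(0,0) retry=(1,0)
step 5 (A CAS): counter=3 r=(2,2) succ=(1,0) retry=(1,0)
step 6 (B CAS): counter=3 r=(2,2) succ=(1,0) retry=(1,1)

counter=3 r=(2,2) succ=(1,0) retry=(1,1)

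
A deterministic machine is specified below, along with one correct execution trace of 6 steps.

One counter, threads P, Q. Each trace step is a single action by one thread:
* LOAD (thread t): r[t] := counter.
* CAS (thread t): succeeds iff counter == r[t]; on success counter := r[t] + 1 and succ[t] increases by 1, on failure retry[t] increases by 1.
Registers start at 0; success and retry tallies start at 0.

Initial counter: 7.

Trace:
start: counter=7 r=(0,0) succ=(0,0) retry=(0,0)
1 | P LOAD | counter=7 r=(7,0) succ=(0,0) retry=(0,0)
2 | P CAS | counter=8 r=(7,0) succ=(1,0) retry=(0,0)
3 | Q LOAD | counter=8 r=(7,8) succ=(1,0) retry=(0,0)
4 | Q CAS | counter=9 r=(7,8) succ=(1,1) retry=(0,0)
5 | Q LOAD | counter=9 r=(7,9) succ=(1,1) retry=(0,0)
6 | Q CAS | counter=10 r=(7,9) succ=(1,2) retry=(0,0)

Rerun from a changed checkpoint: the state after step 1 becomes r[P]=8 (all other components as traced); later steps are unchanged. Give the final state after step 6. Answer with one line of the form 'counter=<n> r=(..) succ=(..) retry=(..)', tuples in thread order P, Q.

counter=9 r=(8,8) succ=(0,2) retry=(1,0)

state after step 1 := counter=7 r=(8,0) succ=(0,0) retry=(0,0)
2 | P CAS | counter=7 r=(8,0) succ=(0,0) retry=(1,0)
3 | Q LOAD | counter=7 r=(8,7) succ=(0,0) retry=(1,0)
4 | Q CAS | counter=8 r=(8,7) succ=(0,1) retry=(1,0)
5 | Q LOAD | counter=8 r=(8,8) succ=(0,1) retry=(1,0)
6 | Q CAS | counter=9 r=(8,8) succ=(0,2) retry=(1,0)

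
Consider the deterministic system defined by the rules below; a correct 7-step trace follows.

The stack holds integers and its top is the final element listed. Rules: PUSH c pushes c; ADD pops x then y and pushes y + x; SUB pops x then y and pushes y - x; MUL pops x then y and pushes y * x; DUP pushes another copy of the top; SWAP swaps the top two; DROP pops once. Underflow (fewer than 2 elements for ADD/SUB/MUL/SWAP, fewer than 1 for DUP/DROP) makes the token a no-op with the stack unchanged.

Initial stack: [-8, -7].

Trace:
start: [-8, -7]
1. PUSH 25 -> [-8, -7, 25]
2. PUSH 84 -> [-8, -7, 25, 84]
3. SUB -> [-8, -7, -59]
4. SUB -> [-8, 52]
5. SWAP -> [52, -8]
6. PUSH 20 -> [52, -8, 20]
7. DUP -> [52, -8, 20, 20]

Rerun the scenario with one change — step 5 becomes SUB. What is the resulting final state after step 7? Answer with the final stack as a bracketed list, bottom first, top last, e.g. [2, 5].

(re-executing from step 5 with the substitution; state before step 5: [-8, 52])
5. SUB -> [-60]
6. PUSH 20 -> [-60, 20]
7. DUP -> [-60, 20, 20]

[-60, 20, 20]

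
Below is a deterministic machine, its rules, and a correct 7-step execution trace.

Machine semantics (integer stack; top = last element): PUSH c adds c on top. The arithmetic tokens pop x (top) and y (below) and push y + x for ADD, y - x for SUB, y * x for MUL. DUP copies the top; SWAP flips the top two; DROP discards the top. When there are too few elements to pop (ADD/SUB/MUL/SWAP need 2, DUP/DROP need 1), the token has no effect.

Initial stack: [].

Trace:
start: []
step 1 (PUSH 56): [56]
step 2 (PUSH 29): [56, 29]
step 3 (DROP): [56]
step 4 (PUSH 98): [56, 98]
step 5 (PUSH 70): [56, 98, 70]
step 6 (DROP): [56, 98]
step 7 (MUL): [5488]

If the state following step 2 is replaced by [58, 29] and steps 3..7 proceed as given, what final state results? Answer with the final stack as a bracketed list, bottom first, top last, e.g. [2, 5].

state after step 2 := [58, 29]
step 3 (DROP): [58]
step 4 (PUSH 98): [58, 98]
step 5 (PUSH 70): [58, 98, 70]
step 6 (DROP): [58, 98]
step 7 (MUL): [5684]

[5684]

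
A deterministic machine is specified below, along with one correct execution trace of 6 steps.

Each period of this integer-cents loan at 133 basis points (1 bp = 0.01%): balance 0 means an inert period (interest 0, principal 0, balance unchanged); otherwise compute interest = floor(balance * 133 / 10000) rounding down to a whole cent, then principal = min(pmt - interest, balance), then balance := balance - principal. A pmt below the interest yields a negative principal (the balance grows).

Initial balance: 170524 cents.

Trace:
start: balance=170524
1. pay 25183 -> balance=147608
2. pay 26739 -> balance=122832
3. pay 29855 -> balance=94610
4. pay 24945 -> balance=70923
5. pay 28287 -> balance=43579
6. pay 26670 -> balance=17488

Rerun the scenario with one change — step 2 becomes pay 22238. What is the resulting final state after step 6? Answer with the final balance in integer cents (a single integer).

(re-executing from step 2 with the substitution; state before step 2: balance=147608)
2. pay 22238 -> balance=127333
3. pay 29855 -> balance=99171
4. pay 24945 -> balance=75544
5. pay 28287 -> balance=48261
6. pay 26670 -> balance=22232

22232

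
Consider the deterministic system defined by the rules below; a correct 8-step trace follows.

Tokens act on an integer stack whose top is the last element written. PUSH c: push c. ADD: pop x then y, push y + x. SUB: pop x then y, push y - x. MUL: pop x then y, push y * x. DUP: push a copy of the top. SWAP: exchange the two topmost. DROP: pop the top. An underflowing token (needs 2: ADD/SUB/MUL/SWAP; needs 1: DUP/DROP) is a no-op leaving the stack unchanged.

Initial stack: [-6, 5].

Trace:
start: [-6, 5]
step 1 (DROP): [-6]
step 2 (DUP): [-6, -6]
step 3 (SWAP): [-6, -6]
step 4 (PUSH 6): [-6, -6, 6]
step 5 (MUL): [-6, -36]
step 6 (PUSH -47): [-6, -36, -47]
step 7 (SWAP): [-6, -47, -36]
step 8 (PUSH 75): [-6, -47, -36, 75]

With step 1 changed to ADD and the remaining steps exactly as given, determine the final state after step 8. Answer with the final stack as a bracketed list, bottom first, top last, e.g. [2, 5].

(re-executing from step 1 with the substitution; state before step 1: [-6, 5])
step 1 (ADD): [-1]
step 2 (DUP): [-1, -1]
step 3 (SWAP): [-1, -1]
step 4 (PUSH 6): [-1, -1, 6]
step 5 (MUL): [-1, -6]
step 6 (PUSH -47): [-1, -6, -47]
step 7 (SWAP): [-1, -47, -6]
step 8 (PUSH 75): [-1, -47, -6, 75]

[-1, -47, -6, 75]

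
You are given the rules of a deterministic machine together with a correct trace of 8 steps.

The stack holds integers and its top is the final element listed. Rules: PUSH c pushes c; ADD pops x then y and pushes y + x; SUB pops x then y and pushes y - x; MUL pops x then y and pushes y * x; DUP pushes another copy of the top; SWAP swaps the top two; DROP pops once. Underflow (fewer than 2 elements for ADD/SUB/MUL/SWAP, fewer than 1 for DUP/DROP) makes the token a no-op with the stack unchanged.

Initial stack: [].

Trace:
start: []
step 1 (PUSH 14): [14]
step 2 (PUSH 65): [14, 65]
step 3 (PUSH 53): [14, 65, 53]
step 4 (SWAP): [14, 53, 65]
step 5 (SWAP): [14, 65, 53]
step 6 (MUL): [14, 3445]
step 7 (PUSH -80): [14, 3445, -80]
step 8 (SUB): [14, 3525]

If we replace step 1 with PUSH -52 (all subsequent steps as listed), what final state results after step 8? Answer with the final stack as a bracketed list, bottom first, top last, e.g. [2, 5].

(re-executing from step 1 with the substitution; state before step 1: [])
step 1 (PUSH -52): [-52]
step 2 (PUSH 65): [-52, 65]
step 3 (PUSH 53): [-52, 65, 53]
step 4 (SWAP): [-52, 53, 65]
step 5 (SWAP): [-52, 65, 53]
step 6 (MUL): [-52, 3445]
step 7 (PUSH -80): [-52, 3445, -80]
step 8 (SUB): [-52, 3525]

[-52, 3525]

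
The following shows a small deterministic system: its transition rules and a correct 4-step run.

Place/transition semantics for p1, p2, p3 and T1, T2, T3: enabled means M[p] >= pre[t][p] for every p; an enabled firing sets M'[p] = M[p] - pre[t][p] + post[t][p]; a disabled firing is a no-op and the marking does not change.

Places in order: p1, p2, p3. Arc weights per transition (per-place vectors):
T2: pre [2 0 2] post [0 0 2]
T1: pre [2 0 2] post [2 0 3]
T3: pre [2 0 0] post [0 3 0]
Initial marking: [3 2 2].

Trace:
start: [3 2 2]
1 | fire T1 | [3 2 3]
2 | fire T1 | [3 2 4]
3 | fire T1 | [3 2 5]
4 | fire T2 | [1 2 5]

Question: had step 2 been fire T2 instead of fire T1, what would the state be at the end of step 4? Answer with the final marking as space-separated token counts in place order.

(re-executing from step 2 with the substitution; state before step 2: [3 2 3])
2 | fire T2 | [1 2 3]
3 | fire T1 | [1 2 3]
4 | fire T2 | [1 2 3]

1 2 3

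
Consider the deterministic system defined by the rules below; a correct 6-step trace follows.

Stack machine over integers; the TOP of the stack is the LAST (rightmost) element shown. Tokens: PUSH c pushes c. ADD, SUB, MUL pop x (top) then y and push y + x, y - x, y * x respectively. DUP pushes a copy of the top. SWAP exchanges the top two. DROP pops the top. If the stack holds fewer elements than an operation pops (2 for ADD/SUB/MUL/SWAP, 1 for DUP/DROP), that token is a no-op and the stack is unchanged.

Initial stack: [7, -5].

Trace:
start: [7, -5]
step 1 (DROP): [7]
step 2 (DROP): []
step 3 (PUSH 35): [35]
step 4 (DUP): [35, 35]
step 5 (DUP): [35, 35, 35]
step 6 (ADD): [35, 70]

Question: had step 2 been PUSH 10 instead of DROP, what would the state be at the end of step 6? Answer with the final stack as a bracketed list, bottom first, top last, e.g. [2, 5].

[7, 10, 35, 70]

(re-executing from step 2 with the substitution; state before step 2: [7])
step 2 (PUSH 10): [7, 10]
step 3 (PUSH 35): [7, 10, 35]
step 4 (DUP): [7, 10, 35, 35]
step 5 (DUP): [7, 10, 35, 35, 35]
step 6 (ADD): [7, 10, 35, 70]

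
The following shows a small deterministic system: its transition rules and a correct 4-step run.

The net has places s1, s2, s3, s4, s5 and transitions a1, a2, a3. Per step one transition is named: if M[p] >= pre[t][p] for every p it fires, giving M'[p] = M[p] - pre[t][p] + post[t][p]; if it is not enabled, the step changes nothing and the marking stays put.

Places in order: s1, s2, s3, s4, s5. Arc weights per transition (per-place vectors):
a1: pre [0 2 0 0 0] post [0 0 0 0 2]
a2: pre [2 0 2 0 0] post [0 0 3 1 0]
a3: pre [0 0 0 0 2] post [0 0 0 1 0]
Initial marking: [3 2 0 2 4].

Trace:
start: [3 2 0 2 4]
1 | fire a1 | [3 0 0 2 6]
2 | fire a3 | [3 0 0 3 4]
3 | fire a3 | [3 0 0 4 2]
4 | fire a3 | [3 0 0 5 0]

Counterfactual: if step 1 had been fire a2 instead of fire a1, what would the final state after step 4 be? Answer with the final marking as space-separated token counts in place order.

(re-executing from step 1 with the substitution; state before step 1: [3 2 0 2 4])
1 | fire a2 | [3 2 0 2 4]
2 | fire a3 | [3 2 0 3 2]
3 | fire a3 | [3 2 0 4 0]
4 | fire a3 | [3 2 0 4 0]

3 2 0 4 0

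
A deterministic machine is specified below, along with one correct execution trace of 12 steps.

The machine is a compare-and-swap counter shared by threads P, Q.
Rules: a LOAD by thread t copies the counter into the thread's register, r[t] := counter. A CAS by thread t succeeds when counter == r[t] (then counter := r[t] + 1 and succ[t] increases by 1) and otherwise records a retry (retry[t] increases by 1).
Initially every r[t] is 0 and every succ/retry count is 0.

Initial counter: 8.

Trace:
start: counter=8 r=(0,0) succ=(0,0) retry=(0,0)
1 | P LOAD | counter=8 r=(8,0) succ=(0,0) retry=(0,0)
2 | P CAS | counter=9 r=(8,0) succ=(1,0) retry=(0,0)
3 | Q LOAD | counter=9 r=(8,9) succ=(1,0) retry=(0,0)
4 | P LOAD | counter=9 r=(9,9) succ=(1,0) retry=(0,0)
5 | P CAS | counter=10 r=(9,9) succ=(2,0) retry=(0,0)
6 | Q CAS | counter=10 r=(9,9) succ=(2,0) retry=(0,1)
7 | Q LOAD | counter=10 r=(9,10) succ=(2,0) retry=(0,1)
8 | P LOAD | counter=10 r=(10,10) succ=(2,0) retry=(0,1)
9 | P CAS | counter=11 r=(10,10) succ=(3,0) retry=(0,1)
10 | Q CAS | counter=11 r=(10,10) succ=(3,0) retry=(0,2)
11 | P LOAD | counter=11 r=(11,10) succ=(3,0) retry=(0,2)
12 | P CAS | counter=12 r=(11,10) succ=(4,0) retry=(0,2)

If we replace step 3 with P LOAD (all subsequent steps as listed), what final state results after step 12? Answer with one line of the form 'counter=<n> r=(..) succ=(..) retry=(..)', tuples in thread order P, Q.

(re-executing from step 3 with the substitution; state before step 3: counter=9 r=(8,0) succ=(1,0) retry=(0,0))
3 | P LOAD | counter=9 r=(9,0) succ=(1,0) retry=(0,0)
4 | P LOAD | counter=9 r=(9,0) succ=(1,0) retry=(0,0)
5 | P CAS | counter=10 r=(9,0) succ=(2,0) retry=(0,0)
6 | Q CAS | counter=10 r=(9,0) succ=(2,0) retry=(0,1)
7 | Q LOAD | counter=10 r=(9,10) succ=(2,0) retry=(0,1)
8 | P LOAD | counter=10 r=(10,10) succ=(2,0) retry=(0,1)
9 | P CAS | counter=11 r=(10,10) succ=(3,0) retry=(0,1)
10 | Q CAS | counter=11 r=(10,10) succ=(3,0) retry=(0,2)
11 | P LOAD | counter=11 r=(11,10) succ=(3,0) retry=(0,2)
12 | P CAS | counter=12 r=(11,10) succ=(4,0) retry=(0,2)

counter=12 r=(11,10) succ=(4,0) retry=(0,2)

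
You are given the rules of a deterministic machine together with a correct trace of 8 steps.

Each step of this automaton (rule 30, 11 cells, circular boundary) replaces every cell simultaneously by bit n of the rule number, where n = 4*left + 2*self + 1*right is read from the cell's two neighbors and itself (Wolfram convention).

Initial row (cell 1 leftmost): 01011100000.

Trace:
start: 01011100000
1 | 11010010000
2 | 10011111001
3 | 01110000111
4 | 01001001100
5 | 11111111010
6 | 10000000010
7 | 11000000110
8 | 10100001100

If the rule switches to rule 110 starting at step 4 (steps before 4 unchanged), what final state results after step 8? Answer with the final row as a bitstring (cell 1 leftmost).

11000010111

(re-executing steps 4..8 under rule 110; state before step 4: 01110000111)
4 | 11010001101
5 | 01110011111
6 | 11010110001
7 | 01111110011
8 | 11000010111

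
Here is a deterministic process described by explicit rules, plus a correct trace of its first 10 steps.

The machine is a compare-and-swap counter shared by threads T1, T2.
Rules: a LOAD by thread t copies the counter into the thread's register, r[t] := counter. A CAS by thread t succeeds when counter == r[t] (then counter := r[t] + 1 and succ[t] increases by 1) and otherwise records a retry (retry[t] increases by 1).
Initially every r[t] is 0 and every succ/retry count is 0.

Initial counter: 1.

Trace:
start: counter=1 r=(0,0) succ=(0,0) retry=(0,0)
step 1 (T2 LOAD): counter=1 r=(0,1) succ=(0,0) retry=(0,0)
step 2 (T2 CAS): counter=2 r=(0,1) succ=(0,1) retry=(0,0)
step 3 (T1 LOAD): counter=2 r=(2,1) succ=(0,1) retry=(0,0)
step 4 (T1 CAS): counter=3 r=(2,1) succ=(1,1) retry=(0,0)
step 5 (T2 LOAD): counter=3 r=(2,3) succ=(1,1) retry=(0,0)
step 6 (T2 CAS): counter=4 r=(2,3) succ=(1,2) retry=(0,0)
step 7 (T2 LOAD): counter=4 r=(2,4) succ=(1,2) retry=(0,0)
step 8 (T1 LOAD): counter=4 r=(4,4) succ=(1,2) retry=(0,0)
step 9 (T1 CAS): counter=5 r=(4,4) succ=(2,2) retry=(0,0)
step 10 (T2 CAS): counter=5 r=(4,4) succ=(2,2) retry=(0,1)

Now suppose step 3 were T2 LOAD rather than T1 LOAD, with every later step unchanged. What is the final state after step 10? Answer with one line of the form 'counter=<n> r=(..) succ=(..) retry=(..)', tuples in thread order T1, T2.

counter=4 r=(3,3) succ=(1,2) retry=(1,1)

(re-executing from step 3 with the substitution; state before step 3: counter=2 r=(0,1) succ=(0,1) retry=(0,0))
step 3 (T2 LOAD): counter=2 r=(0,2) succ=(0,1) retry=(0,0)
step 4 (T1 CAS): counter=2 r=(0,2) succ=(0,1) retry=(1,0)
step 5 (T2 LOAD): counter=2 r=(0,2) succ=(0,1) retry=(1,0)
step 6 (T2 CAS): counter=3 r=(0,2) succ=(0,2) retry=(1,0)
step 7 (T2 LOAD): counter=3 r=(0,3) succ=(0,2) retry=(1,0)
step 8 (T1 LOAD): counter=3 r=(3,3) succ=(0,2) retry=(1,0)
step 9 (T1 CAS): counter=4 r=(3,3) succ=(1,2) retry=(1,0)
step 10 (T2 CAS): counter=4 r=(3,3) succ=(1,2) retry=(1,1)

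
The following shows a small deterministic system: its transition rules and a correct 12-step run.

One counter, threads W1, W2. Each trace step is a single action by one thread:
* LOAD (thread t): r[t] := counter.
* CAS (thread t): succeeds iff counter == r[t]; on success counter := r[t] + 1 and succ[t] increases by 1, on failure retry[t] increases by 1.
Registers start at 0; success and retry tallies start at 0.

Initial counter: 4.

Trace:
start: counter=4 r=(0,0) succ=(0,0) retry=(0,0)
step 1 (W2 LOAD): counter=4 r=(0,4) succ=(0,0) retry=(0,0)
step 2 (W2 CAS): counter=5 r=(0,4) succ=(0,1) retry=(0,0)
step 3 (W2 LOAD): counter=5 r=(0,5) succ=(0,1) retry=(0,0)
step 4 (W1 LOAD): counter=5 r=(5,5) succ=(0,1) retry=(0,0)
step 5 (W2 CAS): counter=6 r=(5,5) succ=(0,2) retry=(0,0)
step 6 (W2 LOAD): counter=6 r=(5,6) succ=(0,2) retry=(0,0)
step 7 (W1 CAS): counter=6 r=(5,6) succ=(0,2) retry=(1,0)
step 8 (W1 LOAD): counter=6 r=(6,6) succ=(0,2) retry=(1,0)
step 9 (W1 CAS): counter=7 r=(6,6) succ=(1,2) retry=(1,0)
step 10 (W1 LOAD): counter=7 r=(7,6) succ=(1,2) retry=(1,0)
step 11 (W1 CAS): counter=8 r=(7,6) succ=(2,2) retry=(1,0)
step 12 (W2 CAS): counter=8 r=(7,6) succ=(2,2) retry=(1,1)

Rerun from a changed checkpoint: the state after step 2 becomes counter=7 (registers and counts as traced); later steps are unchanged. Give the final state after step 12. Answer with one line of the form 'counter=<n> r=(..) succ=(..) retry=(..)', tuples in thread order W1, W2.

state after step 2 := counter=7 r=(0,4) succ=(0,1) retry=(0,0)
step 3 (W2 LOAD): counter=7 r=(0,7) succ=(0,1) retry=(0,0)
step 4 (W1 LOAD): counter=7 r=(7,7) succ=(0,1) retry=(0,0)
step 5 (W2 CAS): counter=8 r=(7,7) succ=(0,2) retry=(0,0)
step 6 (W2 LOAD): counter=8 r=(7,8) succ=(0,2) retry=(0,0)
step 7 (W1 CAS): counter=8 r=(7,8) succ=(0,2) retry=(1,0)
step 8 (W1 LOAD): counter=8 r=(8,8) succ=(0,2) retry=(1,0)
step 9 (W1 CAS): counter=9 r=(8,8) succ=(1,2) retry=(1,0)
step 10 (W1 LOAD): counter=9 r=(9,8) succ=(1,2) retry=(1,0)
step 11 (W1 CAS): counter=10 r=(9,8) succ=(2,2) retry=(1,0)
step 12 (W2 CAS): counter=10 r=(9,8) succ=(2,2) retry=(1,1)

counter=10 r=(9,8) succ=(2,2) retry=(1,1)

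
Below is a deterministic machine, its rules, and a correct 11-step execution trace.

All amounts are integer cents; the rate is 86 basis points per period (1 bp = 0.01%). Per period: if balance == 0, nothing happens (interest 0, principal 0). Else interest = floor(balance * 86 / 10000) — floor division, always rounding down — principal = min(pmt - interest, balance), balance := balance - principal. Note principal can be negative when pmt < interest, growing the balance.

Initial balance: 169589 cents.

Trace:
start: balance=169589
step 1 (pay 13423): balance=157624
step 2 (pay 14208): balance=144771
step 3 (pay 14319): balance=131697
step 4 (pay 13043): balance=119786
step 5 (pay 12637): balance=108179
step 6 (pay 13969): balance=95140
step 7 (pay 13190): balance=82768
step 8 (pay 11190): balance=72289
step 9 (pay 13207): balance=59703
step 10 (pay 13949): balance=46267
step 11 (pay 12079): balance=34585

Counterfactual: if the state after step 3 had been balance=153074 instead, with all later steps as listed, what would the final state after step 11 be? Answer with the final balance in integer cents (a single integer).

state after step 3 := balance=153074
step 4 (pay 13043): balance=141347
step 5 (pay 12637): balance=129925
step 6 (pay 13969): balance=117073
step 7 (pay 13190): balance=104889
step 8 (pay 11190): balance=94601
step 9 (pay 13207): balance=82207
step 10 (pay 13949): balance=68964
step 11 (pay 12079): balance=57478

57478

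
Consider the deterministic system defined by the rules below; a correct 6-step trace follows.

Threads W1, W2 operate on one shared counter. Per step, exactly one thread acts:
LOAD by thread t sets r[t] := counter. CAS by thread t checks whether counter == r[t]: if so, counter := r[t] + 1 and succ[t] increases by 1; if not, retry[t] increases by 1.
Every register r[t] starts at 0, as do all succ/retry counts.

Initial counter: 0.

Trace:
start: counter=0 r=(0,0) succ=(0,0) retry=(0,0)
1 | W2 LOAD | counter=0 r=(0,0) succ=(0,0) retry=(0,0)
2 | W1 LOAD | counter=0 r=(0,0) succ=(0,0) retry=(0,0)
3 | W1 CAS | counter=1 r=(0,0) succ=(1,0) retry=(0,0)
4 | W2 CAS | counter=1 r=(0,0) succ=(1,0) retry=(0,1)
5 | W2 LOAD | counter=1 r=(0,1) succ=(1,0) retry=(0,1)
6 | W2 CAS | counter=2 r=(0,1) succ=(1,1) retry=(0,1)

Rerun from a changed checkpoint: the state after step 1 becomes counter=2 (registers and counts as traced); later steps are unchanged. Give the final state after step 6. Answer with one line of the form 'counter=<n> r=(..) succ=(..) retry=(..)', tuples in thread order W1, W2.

counter=4 r=(2,3) succ=(1,1) retry=(0,1)

state after step 1 := counter=2 r=(0,0) succ=(0,0) retry=(0,0)
2 | W1 LOAD | counter=2 r=(2,0) succ=(0,0) retry=(0,0)
3 | W1 CAS | counter=3 r=(2,0) succ=(1,0) retry=(0,0)
4 | W2 CAS | counter=3 r=(2,0) succ=(1,0) retry=(0,1)
5 | W2 LOAD | counter=3 r=(2,3) succ=(1,0) retry=(0,1)
6 | W2 CAS | counter=4 r=(2,3) succ=(1,1) retry=(0,1)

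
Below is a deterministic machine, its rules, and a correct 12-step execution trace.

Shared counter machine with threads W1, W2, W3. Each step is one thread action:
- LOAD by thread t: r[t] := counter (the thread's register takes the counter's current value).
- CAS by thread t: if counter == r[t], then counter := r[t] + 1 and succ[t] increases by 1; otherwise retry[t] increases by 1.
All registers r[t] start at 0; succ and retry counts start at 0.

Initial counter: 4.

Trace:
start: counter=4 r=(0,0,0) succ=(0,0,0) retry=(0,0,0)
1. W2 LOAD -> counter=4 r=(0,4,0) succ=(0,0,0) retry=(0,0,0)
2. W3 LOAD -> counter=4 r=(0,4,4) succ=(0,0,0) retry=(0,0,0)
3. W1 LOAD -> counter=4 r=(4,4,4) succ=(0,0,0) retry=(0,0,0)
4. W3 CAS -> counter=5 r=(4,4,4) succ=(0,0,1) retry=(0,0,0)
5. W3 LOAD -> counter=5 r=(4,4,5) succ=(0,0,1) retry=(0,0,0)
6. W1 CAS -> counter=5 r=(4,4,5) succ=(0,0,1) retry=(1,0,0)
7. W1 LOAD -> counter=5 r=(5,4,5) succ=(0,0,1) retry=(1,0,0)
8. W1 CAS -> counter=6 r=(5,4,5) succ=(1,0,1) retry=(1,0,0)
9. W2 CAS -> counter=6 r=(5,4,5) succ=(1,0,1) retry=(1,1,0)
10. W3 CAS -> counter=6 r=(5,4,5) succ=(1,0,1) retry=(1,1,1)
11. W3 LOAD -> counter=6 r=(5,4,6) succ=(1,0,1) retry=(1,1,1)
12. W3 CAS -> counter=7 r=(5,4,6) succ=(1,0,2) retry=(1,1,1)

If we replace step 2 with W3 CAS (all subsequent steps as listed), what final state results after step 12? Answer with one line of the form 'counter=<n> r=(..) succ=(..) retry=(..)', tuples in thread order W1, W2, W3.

counter=7 r=(5,4,6) succ=(2,0,1) retry=(0,1,3)

(re-executing from step 2 with the substitution; state before step 2: counter=4 r=(0,4,0) succ=(0,0,0) retry=(0,0,0))
2. W3 CAS -> counter=4 r=(0,4,0) succ=(0,0,0) retry=(0,0,1)
3. W1 LOAD -> counter=4 r=(4,4,0) succ=(0,0,0) retry=(0,0,1)
4. W3 CAS -> counter=4 r=(4,4,0) succ=(0,0,0) retry=(0,0,2)
5. W3 LOAD -> counter=4 r=(4,4,4) succ=(0,0,0) retry=(0,0,2)
6. W1 CAS -> counter=5 r=(4,4,4) succ=(1,0,0) retry=(0,0,2)
7. W1 LOAD -> counter=5 r=(5,4,4) succ=(1,0,0) retry=(0,0,2)
8. W1 CAS -> counter=6 r=(5,4,4) succ=(2,0,0) retry=(0,0,2)
9. W2 CAS -> counter=6 r=(5,4,4) succ=(2,0,0) retry=(0,1,2)
10. W3 CAS -> counter=6 r=(5,4,4) succ=(2,0,0) retry=(0,1,3)
11. W3 LOAD -> counter=6 r=(5,4,6) succ=(2,0,0) retry=(0,1,3)
12. W3 CAS -> counter=7 r=(5,4,6) succ=(2,0,1) retry=(0,1,3)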